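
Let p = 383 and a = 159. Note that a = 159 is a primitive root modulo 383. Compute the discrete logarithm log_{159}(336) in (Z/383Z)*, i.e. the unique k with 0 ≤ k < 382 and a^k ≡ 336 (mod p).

Baby-step giant-step with m = ceil(sqrt(382)) = 20.
Baby table (159^j mod 383 for j=0..19):
  0:1  1:159  2:3  3:94  4:9  5:282  6:27  7:80
  8:81  9:240  10:243  11:337  12:346  13:245  14:272  15:352
  16:50  17:290  18:150  19:104
Giant step factor: 159^(-20) ≡ 343 (mod 383).
Scan 336·343^i mod 383 for i = 0, 1, …:
  i=0: 336   i=1: 348   i=2: 251   i=3: 301
  i=4: 216   i=5: 169   i=6: 134   i=7: 2
  i=8: 303   i=9: 136     …   i=16: 92
  i=17: 150
Match at i=17, j=18: k = 17·20 + 18 = 358.

358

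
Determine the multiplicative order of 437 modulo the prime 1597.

The order of 437 must divide p − 1 = 1596 = 2^2 · 3 · 7 · 19.
Divisors: 1, 2, 3, 4, 6, 7, 12, 14, 19, 21, 28, 38, 42, 57, 76, 84, 114, 133, 228, 266, 399, 532, 798, 1596.
Check each in increasing order: 437^1 ≡ 437;  437^2 ≡ 926;  437^3 ≡ 621;  437^4 ≡ 1484;  437^6 ≡ 764;  437^7 ≡ 95;  437^12 ≡ 791;  437^14 ≡ 1040;  437^19 ≡ 86;  437^21 ≡ 1383;  437^28 ≡ 431;  437^38 ≡ 1008;  437^42 ≡ 1080;  437^57 ≡ 450;  437^76 ≡ 372;  437^84 ≡ 590;  437^114 ≡ 1278;  437^133 ≡ 1312;  437^228 ≡ 1150;  437^266 ≡ 1375;  437^399 ≡ 987;  437^532 ≡ 1374;  437^798 ≡ 1596;  437^1596 ≡ 1.
Smallest exponent giving 1 is 1596.

1596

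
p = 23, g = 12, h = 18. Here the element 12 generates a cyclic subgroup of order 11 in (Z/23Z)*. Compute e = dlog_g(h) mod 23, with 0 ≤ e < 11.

Successive powers of 12 modulo 23:
  12^0=1  12^1=12  12^2=6  12^3=3  12^4=13  12^5=18
So 12^5 ≡ 18 (mod 23), giving e = 5.

5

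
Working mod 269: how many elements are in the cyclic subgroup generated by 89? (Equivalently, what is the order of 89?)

The order of 89 must divide p − 1 = 268 = 2^2 · 67.
Divisors: 1, 2, 4, 67, 134, 268.
Check each in increasing order: 89^1 ≡ 89;  89^2 ≡ 120;  89^4 ≡ 143;  89^67 ≡ 268;  89^134 ≡ 1.
Smallest exponent giving 1 is 134.

134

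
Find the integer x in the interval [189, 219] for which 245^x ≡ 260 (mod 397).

204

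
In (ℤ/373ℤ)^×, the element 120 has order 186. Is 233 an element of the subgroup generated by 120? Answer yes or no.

no

233 ∈ ⟨120⟩ iff 233^186 ≡ 1 (mod 373), since |⟨120⟩| = 186.
233^186 mod 373 = 372.
Since 372 ≠ 1, 233 does not lie in the subgroup.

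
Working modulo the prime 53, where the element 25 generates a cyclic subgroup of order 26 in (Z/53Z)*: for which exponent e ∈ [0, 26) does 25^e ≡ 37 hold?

23

Successive powers of 25 modulo 53:
  25^0=1  25^1=25  25^2=42  25^3=43  25^4=15  25^5=4
  25^6=47  25^7=9  25^8=13  25^9=7  25^10=16  25^11=29
  25^12=36  25^13=52  25^14=28  25^15=11  25^16=10  25^17=38
  25^18=49  25^19=6  25^20=44  25^21=40  25^22=46  25^23=37
So 25^23 ≡ 37 (mod 53), giving e = 23.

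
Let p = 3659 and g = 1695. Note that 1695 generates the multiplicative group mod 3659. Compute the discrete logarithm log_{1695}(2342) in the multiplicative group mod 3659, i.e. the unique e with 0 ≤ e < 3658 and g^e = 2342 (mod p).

399

Baby-step giant-step with m = ceil(sqrt(3658)) = 61.
Baby table (1695^j mod 3659 for j=0..60):
  0:1  1:1695  2:710  3:3298  4:2817  5:3479  6:2256  7:265
  8:2777  9:1541  10:3128  11:69  12:3526  13:1423  14:704  15:446
  16:2216  17:1986  18:3649  19:1345  20:218  21:3610  22:1102  23:1800
  24:3053  25:1009  26:1502  27:2885  28:1651  29:2969  30:1330  31:406
  32:278  33:2858  34:3453  35:2094  36:100  37:1186  38:1479  39:490
  40:3616  41:295  42:2401  43:887  44:3275  45:422  46:1785  47:3241
  48:1336  49:3258  50:879  51:692  52:2060  53:1014  54:2659  55:2776
  56:3505  57:2418  58:430  59:709  60:1603
Giant step factor: 1695^(-61) ≡ 1101 (mod 3659).
Scan 2342·1101^i mod 3659 for i = 0, 1, …:
  i=0: 2342   i=1: 2606   i=2: 550   i=3: 1815
  i=4: 501   i=5: 2751   i=6: 2858
Match at i=6, j=33: e = 6·61 + 33 = 399.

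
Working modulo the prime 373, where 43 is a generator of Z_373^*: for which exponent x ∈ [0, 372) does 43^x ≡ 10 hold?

178

Baby-step giant-step with m = ceil(sqrt(372)) = 20.
Baby table (43^j mod 373 for j=0..19):
  0:1  1:43  2:357  3:58  4:256  5:191  6:7  7:301
  8:261  9:33  10:300  11:218  12:49  13:242  14:335  15:231
  16:235  17:34  18:343  19:202
Giant step factor: 43^(-20) ≡ 251 (mod 373).
Scan 10·251^i mod 373 for i = 0, 1, …:
  i=0: 10   i=1: 272   i=2: 13   i=3: 279
  i=4: 278   i=5: 27   i=6: 63   i=7: 147
  i=8: 343
Match at i=8, j=18: x = 8·20 + 18 = 178.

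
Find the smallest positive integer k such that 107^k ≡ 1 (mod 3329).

1664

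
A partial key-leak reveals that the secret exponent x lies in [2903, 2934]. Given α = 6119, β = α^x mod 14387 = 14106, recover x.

Compute 6119^2903 mod 14387 = 7531, then multiply by 6119 repeatedly:
  6119^2903=7531  6119^2904=628  6119^2905=1403  6119^2906=10305  6119^2907=12461
  6119^2908=12146  6119^2909=12519  6119^2910=7373  6119^2911=12142  6119^2912=2430
  6119^2913=7399  6119^2914=12979  6119^2915=2261  6119^2916=9152  6119^2917=6884
  6119^2918=12447  6119^2919=12802  6119^2920=12610  6119^2921=3109  6119^2922=4357
  6119^2923=1372  6119^2924=7647  6119^2925=5469  6119^2926=649  6119^2927=419
  6119^2928=2975  6119^2929=4470  6119^2930=2243  6119^2931=14106
Found 14106 at exponent 2931.

2931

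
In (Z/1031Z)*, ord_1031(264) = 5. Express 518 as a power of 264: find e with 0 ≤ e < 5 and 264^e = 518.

3

Successive powers of 264 modulo 1031:
  264^0=1  264^1=264  264^2=619  264^3=518
So 264^3 ≡ 518 (mod 1031), giving e = 3.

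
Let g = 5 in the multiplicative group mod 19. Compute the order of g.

The order of 5 must divide p − 1 = 18 = 2 · 3^2.
Divisors: 1, 2, 3, 6, 9, 18.
Check each in increasing order: 5^1 ≡ 5;  5^2 ≡ 6;  5^3 ≡ 11;  5^6 ≡ 7;  5^9 ≡ 1.
Smallest exponent giving 1 is 9.

9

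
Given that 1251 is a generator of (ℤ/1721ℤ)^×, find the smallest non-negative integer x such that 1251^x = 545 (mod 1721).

547

Baby-step giant-step with m = ceil(sqrt(1720)) = 42.
Baby table (1251^j mod 1721 for j=0..41):
  0:1  1:1251  2:612  3:1488  4:1087  5:247  6:938  7:1437
  8:963  9:13  10:774  11:1072  12:413  13:363  14:1490  15:147
  16:1471  17:472  18:169  19:1457  20:168  21:206  22:1277  23:439
  24:190  25:192  26:973  27:476  28:10  29:463  30:957  31:1112
  32:544  33:749  34:775  35:602  36:1025  37:130  38:856  39:394
  40:688  41:188
Giant step factor: 1251^(-42) ≡ 187 (mod 1721).
Scan 545·187^i mod 1721 for i = 0, 1, …:
  i=0: 545   i=1: 376   i=2: 1472   i=3: 1625
  i=4: 979   i=5: 647   i=6: 519   i=7: 677
  i=8: 966   i=9: 1658   i=10: 266   i=11: 1554
  i=12: 1470   i=13: 1251
Match at i=13, j=1: x = 13·42 + 1 = 547.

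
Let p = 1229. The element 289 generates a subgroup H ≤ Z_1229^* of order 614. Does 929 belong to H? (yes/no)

no

929 ∈ ⟨289⟩ iff 929^614 ≡ 1 (mod 1229), since |⟨289⟩| = 614.
929^614 mod 1229 = 1228.
Since 1228 ≠ 1, 929 does not lie in the subgroup.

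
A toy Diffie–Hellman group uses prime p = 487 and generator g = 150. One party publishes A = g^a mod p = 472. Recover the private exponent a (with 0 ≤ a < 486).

Baby-step giant-step with m = ceil(sqrt(486)) = 23.
Baby table (150^j mod 487 for j=0..22):
  0:1  1:150  2:98  3:90  4:351  5:54  6:308  7:422
  8:477  9:448  10:481  11:74  12:386  13:434  14:329  15:163
  16:100  17:390  18:60  19:234  20:36  21:43  22:119
Giant step factor: 150^(-23) ≡ 219 (mod 487).
Scan 472·219^i mod 487 for i = 0, 1, …:
  i=0: 472   i=1: 124   i=2: 371   i=3: 407
  i=4: 12   i=5: 193   i=6: 385   i=7: 64
  i=8: 380   i=9: 430     …   i=19: 388
  i=20: 234
Match at i=20, j=19: a = 20·23 + 19 = 479.

479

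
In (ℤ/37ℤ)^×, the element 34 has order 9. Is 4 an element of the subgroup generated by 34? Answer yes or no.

4 ∈ ⟨34⟩ iff 4^9 ≡ 1 (mod 37), since |⟨34⟩| = 9.
4^9 mod 37 = 36.
Since 36 ≠ 1, 4 does not lie in the subgroup.

no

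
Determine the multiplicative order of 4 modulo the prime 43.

7

The order of 4 must divide p − 1 = 42 = 2 · 3 · 7.
Divisors: 1, 2, 3, 6, 7, 14, 21, 42.
Check each in increasing order: 4^1 ≡ 4;  4^2 ≡ 16;  4^3 ≡ 21;  4^6 ≡ 11;  4^7 ≡ 1.
Smallest exponent giving 1 is 7.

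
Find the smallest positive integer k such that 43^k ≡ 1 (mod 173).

The order of 43 must divide p − 1 = 172 = 2^2 · 43.
Divisors: 1, 2, 4, 43, 86, 172.
Check each in increasing order: 43^1 ≡ 43;  43^2 ≡ 119;  43^4 ≡ 148;  43^43 ≡ 1.
Smallest exponent giving 1 is 43.

43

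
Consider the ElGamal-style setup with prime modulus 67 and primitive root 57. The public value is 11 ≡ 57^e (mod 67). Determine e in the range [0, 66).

Baby-step giant-step with m = ceil(sqrt(66)) = 9.
Baby table (57^j mod 67 for j=0..8):
  0:1  1:57  2:33  3:5  4:17  5:31  6:25  7:18
  8:21
Giant step factor: 57^(-9) ≡ 52 (mod 67).
Scan 11·52^i mod 67 for i = 0, 1, …:
  i=0: 11   i=1: 36   i=2: 63   i=3: 60
  i=4: 38   i=5: 33
Match at i=5, j=2: e = 5·9 + 2 = 47.

47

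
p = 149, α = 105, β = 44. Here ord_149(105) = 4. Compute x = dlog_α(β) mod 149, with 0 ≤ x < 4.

3

Successive powers of 105 modulo 149:
  105^0=1  105^1=105  105^2=148  105^3=44
So 105^3 ≡ 44 (mod 149), giving x = 3.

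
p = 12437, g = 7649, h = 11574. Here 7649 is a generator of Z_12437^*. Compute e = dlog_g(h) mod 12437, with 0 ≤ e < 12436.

2725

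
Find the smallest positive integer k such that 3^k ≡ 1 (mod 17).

16

The order of 3 must divide p − 1 = 16 = 2^4.
Divisors: 1, 2, 4, 8, 16.
Check each in increasing order: 3^1 ≡ 3;  3^2 ≡ 9;  3^4 ≡ 13;  3^8 ≡ 16;  3^16 ≡ 1.
Smallest exponent giving 1 is 16.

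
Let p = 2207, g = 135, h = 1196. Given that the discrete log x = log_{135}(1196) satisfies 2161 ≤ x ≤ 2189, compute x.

2186

Compute 135^2161 mod 2207 = 2021, then multiply by 135 repeatedly:
  135^2161=2021  135^2162=1374  135^2163=102  135^2164=528  135^2165=656
  135^2166=280  135^2167=281  135^2168=416  135^2169=985  135^2170=555
  135^2171=2094  135^2172=194  135^2173=1913  135^2174=36  135^2175=446
  135^2176=621  135^2177=2176  135^2178=229  135^2179=17  135^2180=88
  135^2181=845  135^2182=1518  135^2183=1886  135^2184=805  135^2185=532
  135^2186=1196
Found 1196 at exponent 2186.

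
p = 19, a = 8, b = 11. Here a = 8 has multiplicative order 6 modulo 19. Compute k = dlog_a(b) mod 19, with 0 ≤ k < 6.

4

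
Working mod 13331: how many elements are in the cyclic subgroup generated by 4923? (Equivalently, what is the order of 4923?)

6665

The order of 4923 must divide p − 1 = 13330 = 2 · 5 · 31 · 43.
Divisors: 1, 2, 5, 10, 31, 43, 62, 86, 155, 215, 310, 430, 1333, 2666, 6665, 13330.
Check each in increasing order: 4923^1 ≡ 4923;  4923^2 ≡ 171;  4923^5 ≡ 5305;  4923^10 ≡ 1284;  4923^31 ≡ 4603;  4923^43 ≡ 3320;  4923^62 ≡ 4650;  4923^86 ≡ 10994;  4923^155 ≡ 1346;  4923^215 ≡ 9472;  4923^310 ≡ 12031;  4923^430 ≡ 1154;  4923^1333 ≡ 7047;  4923^2666 ≡ 2234;  4923^6665 ≡ 1.
Smallest exponent giving 1 is 6665.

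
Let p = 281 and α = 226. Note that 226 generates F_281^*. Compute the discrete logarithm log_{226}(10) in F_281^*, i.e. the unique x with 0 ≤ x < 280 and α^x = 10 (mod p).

50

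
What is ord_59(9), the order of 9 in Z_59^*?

The order of 9 must divide p − 1 = 58 = 2 · 29.
Divisors: 1, 2, 29, 58.
Check each in increasing order: 9^1 ≡ 9;  9^2 ≡ 22;  9^29 ≡ 1.
Smallest exponent giving 1 is 29.

29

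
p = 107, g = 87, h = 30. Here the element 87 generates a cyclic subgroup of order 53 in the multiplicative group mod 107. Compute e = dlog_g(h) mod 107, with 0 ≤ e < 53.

50

Baby-step giant-step with m = ceil(sqrt(53)) = 8.
Baby table (87^j mod 107 for j=0..7):
  0:1  1:87  2:79  3:25  4:35  5:49  6:90  7:19
Giant step factor: 87^(-8) ≡ 29 (mod 107).
Scan 30·29^i mod 107 for i = 0, 1, …:
  i=0: 30   i=1: 14   i=2: 85   i=3: 4
  i=4: 9   i=5: 47   i=6: 79
Match at i=6, j=2: e = 6·8 + 2 = 50.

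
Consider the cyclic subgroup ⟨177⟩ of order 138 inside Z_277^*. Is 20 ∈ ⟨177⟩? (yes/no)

20 ∈ ⟨177⟩ iff 20^138 ≡ 1 (mod 277), since |⟨177⟩| = 138.
20^138 mod 277 = 276.
Since 276 ≠ 1, 20 does not lie in the subgroup.

no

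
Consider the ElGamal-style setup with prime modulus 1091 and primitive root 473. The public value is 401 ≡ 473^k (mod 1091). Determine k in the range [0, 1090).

86

Baby-step giant-step with m = ceil(sqrt(1090)) = 34.
Baby table (473^j mod 1091 for j=0..33):
  0:1  1:473  2:74  3:90  4:21  5:114  6:463  7:799
  8:441  9:212  10:995  11:414  12:533  13:88  14:166  15:1057
  16:283  17:757  18:213  19:377  20:488  21:623  22:109  23:280
  24:429  25:1082  26:107  27:425  28:281  29:902  30:65  31:197
  32:446  33:395
Giant step factor: 473^(-34) ≡ 219 (mod 1091).
Scan 401·219^i mod 1091 for i = 0, 1, …:
  i=0: 401   i=1: 539   i=2: 213
Match at i=2, j=18: k = 2·34 + 18 = 86.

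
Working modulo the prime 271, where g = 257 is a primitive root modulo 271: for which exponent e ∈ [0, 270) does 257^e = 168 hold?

251

Baby-step giant-step with m = ceil(sqrt(270)) = 17.
Baby table (257^j mod 271 for j=0..16):
  0:1  1:257  2:196  3:237  4:205  5:111  6:72  7:76
  8:20  9:262  10:126  11:133  12:35  13:52  14:85  15:165
  16:129
Giant step factor: 257^(-17) ≡ 137 (mod 271).
Scan 168·137^i mod 271 for i = 0, 1, …:
  i=0: 168   i=1: 252   i=2: 107   i=3: 25
  i=4: 173   i=5: 124   i=6: 186   i=7: 8
  i=8: 12   i=9: 18     …   i=13: 125
  i=14: 52
Match at i=14, j=13: e = 14·17 + 13 = 251.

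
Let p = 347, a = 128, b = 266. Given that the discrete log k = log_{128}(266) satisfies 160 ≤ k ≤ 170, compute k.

Compute 128^160 mod 347 = 181, then multiply by 128 repeatedly:
  128^160=181  128^161=266
Found 266 at exponent 161.

161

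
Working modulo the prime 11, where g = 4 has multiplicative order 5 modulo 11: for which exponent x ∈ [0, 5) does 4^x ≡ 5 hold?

Successive powers of 4 modulo 11:
  4^0=1  4^1=4  4^2=5
So 4^2 ≡ 5 (mod 11), giving x = 2.

2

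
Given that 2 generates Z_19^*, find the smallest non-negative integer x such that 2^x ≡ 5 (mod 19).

Successive powers of 2 modulo 19:
  2^0=1  2^1=2  2^2=4  2^3=8  2^4=16  2^5=13
  2^6=7  2^7=14  2^8=9  2^9=18  2^10=17  2^11=15
  2^12=11  2^13=3  2^14=6  2^15=12  2^16=5
So 2^16 ≡ 5 (mod 19), giving x = 16.

16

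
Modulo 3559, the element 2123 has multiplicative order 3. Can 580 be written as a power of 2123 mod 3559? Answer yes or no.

⟨2123⟩ has order 3; its elements mod 3559 are {1, 1435, 2123}.
580 is not in this set.

no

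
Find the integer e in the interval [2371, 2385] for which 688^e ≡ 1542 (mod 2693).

2374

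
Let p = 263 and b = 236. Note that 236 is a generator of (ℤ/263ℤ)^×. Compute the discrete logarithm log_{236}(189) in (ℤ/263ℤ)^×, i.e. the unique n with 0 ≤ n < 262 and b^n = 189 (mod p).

Baby-step giant-step with m = ceil(sqrt(262)) = 17.
Baby table (236^j mod 263 for j=0..16):
  0:1  1:236  2:203  3:42  4:181  5:110  6:186  7:238
  8:149  9:185  10:2  11:209  12:143  13:84  14:99  15:220
  16:109
Giant step factor: 236^(-17) ≡ 142 (mod 263).
Scan 189·142^i mod 263 for i = 0, 1, …:
  i=0: 189   i=1: 12   i=2: 126   i=3: 8
  i=4: 84
Match at i=4, j=13: n = 4·17 + 13 = 81.

81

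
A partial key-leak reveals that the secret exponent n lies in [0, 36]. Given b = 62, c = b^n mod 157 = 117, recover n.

14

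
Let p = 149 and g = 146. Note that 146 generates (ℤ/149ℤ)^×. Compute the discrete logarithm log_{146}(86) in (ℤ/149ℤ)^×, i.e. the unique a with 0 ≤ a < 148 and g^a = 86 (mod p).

30

Baby-step giant-step with m = ceil(sqrt(148)) = 13.
Baby table (146^j mod 149 for j=0..12):
  0:1  1:146  2:9  3:122  4:81  5:55  6:133  7:48
  8:5  9:134  10:45  11:14  12:107
Giant step factor: 146^(-13) ≡ 136 (mod 149).
Scan 86·136^i mod 149 for i = 0, 1, …:
  i=0: 86   i=1: 74   i=2: 81
Match at i=2, j=4: a = 2·13 + 4 = 30.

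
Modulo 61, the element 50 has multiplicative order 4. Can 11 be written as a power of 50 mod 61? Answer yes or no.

yes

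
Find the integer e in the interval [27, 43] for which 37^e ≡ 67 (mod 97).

27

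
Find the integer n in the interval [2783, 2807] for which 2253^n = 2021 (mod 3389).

2789

Compute 2253^2783 mod 3389 = 3237, then multiply by 2253 repeatedly:
  2253^2783=3237  2253^2784=3222  2253^2785=3317  2253^2786=456  2253^2787=501
  2253^2788=216  2253^2789=2021
Found 2021 at exponent 2789.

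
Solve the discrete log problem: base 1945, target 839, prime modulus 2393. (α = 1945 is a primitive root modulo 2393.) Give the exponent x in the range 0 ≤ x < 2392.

Baby-step giant-step with m = ceil(sqrt(2392)) = 49.
Baby table (1945^j mod 2393 for j=0..48):
  0:1  1:1945  2:2085  3:1583  4:1537  5:608  6:418  7:1783
  8:478  9:1226  10:1142  11:486  12:35  13:1071  14:1185  15:366
  16:1149  17:2136  18:272  19:187  20:2372  21:2229  22:1682  23:259
  24:1225  25:1590  26:794  27:845  28:1927  29:577  30:2341  31:1759
  32:1658  33:1439  34:1438  35:1886  36:2194  37:611  38:1467  39:859
  40:441  41:1051  42:573  43:1740  44:598  45:112  46:77  47:1399
  48:214
Giant step factor: 1945^(-49) ≡ 1779 (mod 2393).
Scan 839·1779^i mod 2393 for i = 0, 1, …:
  i=0: 839   i=1: 1742   i=2: 83   i=3: 1684
  i=4: 2193   i=5: 757   i=6: 1837   i=7: 1578
  i=8: 273   i=9: 2281     …   i=33: 41
  i=34: 1149
Match at i=34, j=16: x = 34·49 + 16 = 1682.

1682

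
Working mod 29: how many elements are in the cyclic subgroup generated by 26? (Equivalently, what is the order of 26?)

28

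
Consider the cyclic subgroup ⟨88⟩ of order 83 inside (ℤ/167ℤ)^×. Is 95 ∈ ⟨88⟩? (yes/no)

no

95 ∈ ⟨88⟩ iff 95^83 ≡ 1 (mod 167), since |⟨88⟩| = 83.
95^83 mod 167 = 166.
Since 166 ≠ 1, 95 does not lie in the subgroup.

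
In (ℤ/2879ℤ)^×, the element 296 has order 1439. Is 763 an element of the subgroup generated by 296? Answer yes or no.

no

763 ∈ ⟨296⟩ iff 763^1439 ≡ 1 (mod 2879), since |⟨296⟩| = 1439.
763^1439 mod 2879 = 2878.
Since 2878 ≠ 1, 763 does not lie in the subgroup.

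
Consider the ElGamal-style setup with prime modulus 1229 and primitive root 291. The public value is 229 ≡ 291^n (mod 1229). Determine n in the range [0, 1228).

91

Baby-step giant-step with m = ceil(sqrt(1228)) = 36.
Baby table (291^j mod 1229 for j=0..35):
  0:1  1:291  2:1109  3:721  4:881  5:739  6:1203  7:1037
  8:662  9:918  10:445  11:450  12:676  13:76  14:1223  15:712
  16:720  17:590  18:859  19:482  20:156  21:1152  22:944  23:637
  24:1017  25:987  26:860  27:773  28:36  29:644  30:596  31:147
  32:991  33:795  34:293  35:462
Giant step factor: 291^(-36) ≡ 626 (mod 1229).
Scan 229·626^i mod 1229 for i = 0, 1, …:
  i=0: 229   i=1: 790   i=2: 482
Match at i=2, j=19: n = 2·36 + 19 = 91.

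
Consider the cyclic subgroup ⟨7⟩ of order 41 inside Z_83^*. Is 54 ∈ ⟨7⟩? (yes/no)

no

54 ∈ ⟨7⟩ iff 54^41 ≡ 1 (mod 83), since |⟨7⟩| = 41.
54^41 mod 83 = 82.
Since 82 ≠ 1, 54 does not lie in the subgroup.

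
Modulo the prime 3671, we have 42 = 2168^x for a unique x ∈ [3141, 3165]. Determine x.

3162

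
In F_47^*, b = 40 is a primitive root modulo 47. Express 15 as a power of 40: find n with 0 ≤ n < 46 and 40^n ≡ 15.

33

Baby-step giant-step with m = ceil(sqrt(46)) = 7.
Baby table (40^j mod 47 for j=0..6):
  0:1  1:40  2:2  3:33  4:4  5:19  6:8
Giant step factor: 40^(-7) ≡ 26 (mod 47).
Scan 15·26^i mod 47 for i = 0, 1, …:
  i=0: 15   i=1: 14   i=2: 35   i=3: 17
  i=4: 19
Match at i=4, j=5: n = 4·7 + 5 = 33.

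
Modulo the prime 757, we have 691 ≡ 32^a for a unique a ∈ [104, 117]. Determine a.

Compute 32^104 mod 757 = 717, then multiply by 32 repeatedly:
  32^104=717  32^105=234  32^106=675  32^107=404  32^108=59
  32^109=374  32^110=613  32^111=691
Found 691 at exponent 111.

111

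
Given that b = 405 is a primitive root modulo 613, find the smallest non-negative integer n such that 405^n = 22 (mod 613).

588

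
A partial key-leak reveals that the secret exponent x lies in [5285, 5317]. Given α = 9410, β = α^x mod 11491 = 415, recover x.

5299

Compute 9410^5285 mod 11491 = 5760, then multiply by 9410 repeatedly:
  9410^5285=5760  9410^5286=10044  9410^5287=565  9410^5288=7808  9410^5289=11317
  9410^5290=5873  9410^5291=4711  9410^5292=9723  9410^5293=2088  9410^5294=9961
  9410^5295=923  9410^5296=9725  9410^5297=9417  9410^5298=6869  9410^5299=415
Found 415 at exponent 5299.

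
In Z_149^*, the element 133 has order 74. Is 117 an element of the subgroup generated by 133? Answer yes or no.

no

117 ∈ ⟨133⟩ iff 117^74 ≡ 1 (mod 149), since |⟨133⟩| = 74.
117^74 mod 149 = 148.
Since 148 ≠ 1, 117 does not lie in the subgroup.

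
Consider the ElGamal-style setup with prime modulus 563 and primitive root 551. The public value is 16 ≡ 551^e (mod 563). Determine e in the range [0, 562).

412

Baby-step giant-step with m = ceil(sqrt(562)) = 24.
Baby table (551^j mod 563 for j=0..23):
  0:1  1:551  2:144  3:524  4:468  5:14  6:395  7:327
  8:17  9:359  10:196  11:463  12:74  13:238  14:522  15:492
  16:289  17:473  18:517  19:552  20:132  21:105  22:429  23:482
Giant step factor: 551^(-24) ≡ 223 (mod 563).
Scan 16·223^i mod 563 for i = 0, 1, …:
  i=0: 16   i=1: 190   i=2: 145   i=3: 244
  i=4: 364   i=5: 100   i=6: 343   i=7: 484
  i=8: 399   i=9: 23     …   i=16: 555
  i=17: 468
Match at i=17, j=4: e = 17·24 + 4 = 412.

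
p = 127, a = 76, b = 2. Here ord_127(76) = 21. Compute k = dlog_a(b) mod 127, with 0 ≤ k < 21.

18

Successive powers of 76 modulo 127:
  76^0=1  76^1=76  76^2=61  76^3=64  76^4=38  76^5=94
  76^6=32  76^7=19  76^8=47  76^9=16  76^10=73  76^11=87
  76^12=8  76^13=100  76^14=107  76^15=4  76^16=50  76^17=117
  76^18=2
So 76^18 ≡ 2 (mod 127), giving k = 18.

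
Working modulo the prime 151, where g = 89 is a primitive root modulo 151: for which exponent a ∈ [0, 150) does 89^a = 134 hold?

71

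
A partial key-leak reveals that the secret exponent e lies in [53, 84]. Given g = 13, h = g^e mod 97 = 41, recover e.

Compute 13^53 mod 97 = 23, then multiply by 13 repeatedly:
  13^53=23  13^54=8  13^55=7  13^56=91  13^57=19
  13^58=53  13^59=10  13^60=33  13^61=41
Found 41 at exponent 61.

61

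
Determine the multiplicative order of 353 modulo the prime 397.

99

The order of 353 must divide p − 1 = 396 = 2^2 · 3^2 · 11.
Divisors: 1, 2, 3, 4, 6, 9, 11, 12, 18, 22, 33, 36, 44, 66, 99, 132, 198, 396.
Check each in increasing order: 353^1 ≡ 353;  353^2 ≡ 348;  353^3 ≡ 171;  353^4 ≡ 19;  353^6 ≡ 260;  353^9 ≡ 393;  353^11 ≡ 196;  353^12 ≡ 110;  353^18 ≡ 16;  353^22 ≡ 304;  353^33 ≡ 34;  353^36 ≡ 256;  353^44 ≡ 312;  353^66 ≡ 362;  353^99 ≡ 1.
Smallest exponent giving 1 is 99.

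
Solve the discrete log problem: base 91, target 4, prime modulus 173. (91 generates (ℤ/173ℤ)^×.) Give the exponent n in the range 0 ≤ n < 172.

Baby-step giant-step with m = ceil(sqrt(172)) = 14.
Baby table (91^j mod 173 for j=0..13):
  0:1  1:91  2:150  3:156  4:10  5:45  6:116  7:3
  8:100  9:104  10:122  11:30  12:135  13:2
Giant step factor: 91^(-14) ≡ 77 (mod 173).
Scan 4·77^i mod 173 for i = 0, 1, …:
  i=0: 4   i=1: 135
Match at i=1, j=12: n = 1·14 + 12 = 26.

26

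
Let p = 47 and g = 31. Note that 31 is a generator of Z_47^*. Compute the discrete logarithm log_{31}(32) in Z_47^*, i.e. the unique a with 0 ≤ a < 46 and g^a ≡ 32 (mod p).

30

Baby-step giant-step with m = ceil(sqrt(46)) = 7.
Baby table (31^j mod 47 for j=0..6):
  0:1  1:31  2:21  3:40  4:18  5:41  6:2
Giant step factor: 31^(-7) ≡ 22 (mod 47).
Scan 32·22^i mod 47 for i = 0, 1, …:
  i=0: 32   i=1: 46   i=2: 25   i=3: 33
  i=4: 21
Match at i=4, j=2: a = 4·7 + 2 = 30.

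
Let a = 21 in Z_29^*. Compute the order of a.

28

The order of 21 must divide p − 1 = 28 = 2^2 · 7.
Divisors: 1, 2, 4, 7, 14, 28.
Check each in increasing order: 21^1 ≡ 21;  21^2 ≡ 6;  21^4 ≡ 7;  21^7 ≡ 12;  21^14 ≡ 28;  21^28 ≡ 1.
Smallest exponent giving 1 is 28.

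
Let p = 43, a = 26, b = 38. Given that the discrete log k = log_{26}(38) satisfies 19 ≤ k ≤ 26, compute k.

Compute 26^19 mod 43 = 18, then multiply by 26 repeatedly:
  26^19=18  26^20=38
Found 38 at exponent 20.

20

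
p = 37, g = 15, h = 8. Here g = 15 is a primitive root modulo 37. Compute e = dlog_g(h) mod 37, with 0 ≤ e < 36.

Successive powers of 15 modulo 37:
  15^0=1  15^1=15  15^2=3  15^3=8
So 15^3 ≡ 8 (mod 37), giving e = 3.

3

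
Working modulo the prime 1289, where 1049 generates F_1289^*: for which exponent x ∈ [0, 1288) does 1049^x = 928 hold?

Baby-step giant-step with m = ceil(sqrt(1288)) = 36.
Baby table (1049^j mod 1289 for j=0..35):
  0:1  1:1049  2:884  3:525  4:322  5:60  6:1068  7:191
  8:564  9:1274  10:1022  11:919  12:1148  13:326  14:389  15:737
  16:1002  17:563  18:225  19:138  20:394  21:826  22:266  23:610
  24:546  25:438  26:578  27:492  28:508  29:535  30:500  31:1166
  32:1162  33:833  34:1164  35:353
Giant step factor: 1049^(-36) ≡ 812 (mod 1289).
Scan 928·812^i mod 1289 for i = 0, 1, …:
  i=0: 928   i=1: 760   i=2: 978   i=3: 112
  i=4: 714   i=5: 1007   i=6: 458   i=7: 664
  i=8: 366   i=9: 722     …   i=13: 1150
  i=14: 564
Match at i=14, j=8: x = 14·36 + 8 = 512.

512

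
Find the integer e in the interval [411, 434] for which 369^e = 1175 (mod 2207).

412

Compute 369^411 mod 2207 = 1953, then multiply by 369 repeatedly:
  369^411=1953  369^412=1175
Found 1175 at exponent 412.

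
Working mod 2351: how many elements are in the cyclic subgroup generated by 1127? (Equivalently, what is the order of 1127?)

The order of 1127 must divide p − 1 = 2350 = 2 · 5^2 · 47.
Divisors: 1, 2, 5, 10, 25, 47, 50, 94, 235, 470, 1175, 2350.
Check each in increasing order: 1127^1 ≡ 1127;  1127^2 ≡ 589;  1127^5 ≡ 1614;  1127^10 ≡ 88;  1127^25 ≡ 900;  1127^47 ≡ 1545;  1127^50 ≡ 1256;  1127^94 ≡ 760;  1127^235 ≡ 1771;  1127^470 ≡ 207;  1127^1175 ≡ 1.
Smallest exponent giving 1 is 1175.

1175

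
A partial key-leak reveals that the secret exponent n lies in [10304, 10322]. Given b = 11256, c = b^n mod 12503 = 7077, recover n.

Compute 11256^10304 mod 12503 = 4795, then multiply by 11256 repeatedly:
  11256^10304=4795  11256^10305=9572  11256^10306=4081  11256^10307=12217  11256^10308=6558
  11256^10309=11639  11256^10310=2150  11256^10311=7095  11256^10312=4659  11256^10313=4122
  11256^10314=11102  11256^10315=9130  11256^10316=5123  11256^10317=652  11256^10318=12154
  11256^10319=10101  11256^10320=7077
Found 7077 at exponent 10320.

10320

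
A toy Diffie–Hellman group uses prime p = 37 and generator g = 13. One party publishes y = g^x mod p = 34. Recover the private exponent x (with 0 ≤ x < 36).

Successive powers of 13 modulo 37:
  13^0=1  13^1=13  13^2=21  13^3=14  13^4=34
So 13^4 ≡ 34 (mod 37), giving x = 4.

4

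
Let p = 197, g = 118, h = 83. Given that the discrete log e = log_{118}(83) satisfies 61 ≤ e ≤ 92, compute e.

70

Compute 118^61 mod 197 = 152, then multiply by 118 repeatedly:
  118^61=152  118^62=9  118^63=77  118^64=24  118^65=74
  118^66=64  118^67=66  118^68=105  118^69=176  118^70=83
Found 83 at exponent 70.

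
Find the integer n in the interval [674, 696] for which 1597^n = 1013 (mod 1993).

Compute 1597^674 mod 1993 = 83, then multiply by 1597 repeatedly:
  1597^674=83  1597^675=1013
Found 1013 at exponent 675.

675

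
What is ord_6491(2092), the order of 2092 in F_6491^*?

The order of 2092 must divide p − 1 = 6490 = 2 · 5 · 11 · 59.
Divisors: 1, 2, 5, 10, 11, 22, 55, 59, 110, 118, 295, 590, 649, 1298, 3245, 6490.
Check each in increasing order: 2092^1 ≡ 2092;  2092^2 ≡ 1530;  2092^5 ≡ 1886;  2092^10 ≡ 6419;  2092^11 ≡ 5160;  2092^22 ≡ 6009;  2092^55 ≡ 1505;  2092^59 ≡ 5831;  2092^110 ≡ 6157;  2092^118 ≡ 703;  2092^295 ≡ 1301;  2092^590 ≡ 4941;  2092^649 ≡ 3913;  2092^1298 ≡ 5791;  2092^3245 ≡ 1.
Smallest exponent giving 1 is 3245.

3245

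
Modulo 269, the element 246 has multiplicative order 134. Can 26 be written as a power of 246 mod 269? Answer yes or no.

no

26 ∈ ⟨246⟩ iff 26^134 ≡ 1 (mod 269), since |⟨246⟩| = 134.
26^134 mod 269 = 268.
Since 268 ≠ 1, 26 does not lie in the subgroup.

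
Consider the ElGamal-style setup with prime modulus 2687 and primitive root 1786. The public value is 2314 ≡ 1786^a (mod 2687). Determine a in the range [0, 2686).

Baby-step giant-step with m = ceil(sqrt(2686)) = 52.
Baby table (1786^j mod 2687 for j=0..51):
  0:1  1:1786  2:327  3:943  4:2136  5:2043  6:2539  7:1685
  8:2657  9:160  10:938  11:1267  12:408  13:511  14:1753  15:503
  16:900  17:574  18:1417  19:2295  20:1195  21:792  22:1150  23:1032
  24:2557  25:1589  26:482  27:1012  28:1768  29:423  30:431  31:1284
  32:1213  33:696  34:1662  35:1884  36:700  37:745  38:505  39:1785
  40:1228  41:616  42:1193  43:2594  44:496  45:1833  46:972  47:190
  48:778  49:329  50:1828  51:103
Giant step factor: 1786^(-52) ≡ 1456 (mod 2687).
Scan 2314·1456^i mod 2687 for i = 0, 1, …:
  i=0: 2314   i=1: 2373   i=2: 2293   i=3: 1354
  i=4: 1853   i=5: 220   i=6: 567   i=7: 643
  i=8: 1132   i=9: 1061     …   i=15: 1139
  i=16: 505
Match at i=16, j=38: a = 16·52 + 38 = 870.

870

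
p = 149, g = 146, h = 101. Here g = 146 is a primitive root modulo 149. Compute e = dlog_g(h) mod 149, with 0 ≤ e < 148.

81

Baby-step giant-step with m = ceil(sqrt(148)) = 13.
Baby table (146^j mod 149 for j=0..12):
  0:1  1:146  2:9  3:122  4:81  5:55  6:133  7:48
  8:5  9:134  10:45  11:14  12:107
Giant step factor: 146^(-13) ≡ 136 (mod 149).
Scan 101·136^i mod 149 for i = 0, 1, …:
  i=0: 101   i=1: 28   i=2: 83   i=3: 113
  i=4: 21   i=5: 25   i=6: 122
Match at i=6, j=3: e = 6·13 + 3 = 81.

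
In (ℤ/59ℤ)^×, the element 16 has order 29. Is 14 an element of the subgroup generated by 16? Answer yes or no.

14 ∈ ⟨16⟩ iff 14^29 ≡ 1 (mod 59), since |⟨16⟩| = 29.
14^29 mod 59 = 58.
Since 58 ≠ 1, 14 does not lie in the subgroup.

no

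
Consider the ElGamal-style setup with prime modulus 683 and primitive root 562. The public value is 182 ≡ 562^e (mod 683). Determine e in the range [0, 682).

657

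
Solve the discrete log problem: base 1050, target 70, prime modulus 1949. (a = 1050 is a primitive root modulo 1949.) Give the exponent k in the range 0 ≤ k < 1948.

1496

Baby-step giant-step with m = ceil(sqrt(1948)) = 45.
Baby table (1050^j mod 1949 for j=0..44):
  0:1  1:1050  2:1315  3:858  4:462  5:1748  6:1391  7:749
  8:1003  9:690  10:1421  11:1065  12:1473  13:1093  14:1638  15:882
  16:325  17:175  18:544  19:143  20:77  21:941  22:1856  23:1749
  24:492  25:115  26:1861  27:1152  28:1220  29:507  30:273  31:147
  32:379  33:354  34:1390  35:1648  36:1637  37:1781  38:959  39:1266
  40:82  41:344  42:635  43:192  44:853
Giant step factor: 1050^(-45) ≡ 173 (mod 1949).
Scan 70·173^i mod 1949 for i = 0, 1, …:
  i=0: 70   i=1: 416   i=2: 1804   i=3: 252
  i=4: 718   i=5: 1427   i=6: 1297   i=7: 246
  i=8: 1629   i=9: 1161     …   i=32: 1313
  i=33: 1065
Match at i=33, j=11: k = 33·45 + 11 = 1496.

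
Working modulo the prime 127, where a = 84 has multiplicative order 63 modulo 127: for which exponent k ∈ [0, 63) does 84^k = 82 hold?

19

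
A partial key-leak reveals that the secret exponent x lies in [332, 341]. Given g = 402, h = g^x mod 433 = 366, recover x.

Compute 402^332 mod 433 = 200, then multiply by 402 repeatedly:
  402^332=200  402^333=295  402^334=381  402^335=313  402^336=256
  402^337=291  402^338=72  402^339=366
Found 366 at exponent 339.

339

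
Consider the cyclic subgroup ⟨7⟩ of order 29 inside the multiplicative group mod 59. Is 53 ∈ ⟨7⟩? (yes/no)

yes

53 ∈ ⟨7⟩ iff 53^29 ≡ 1 (mod 59), since |⟨7⟩| = 29.
53^29 mod 59 = 1.
Since 1 = 1, 53 lies in the subgroup.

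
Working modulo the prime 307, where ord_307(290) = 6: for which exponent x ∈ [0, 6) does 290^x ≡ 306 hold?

Successive powers of 290 modulo 307:
  290^0=1  290^1=290  290^2=289  290^3=306
So 290^3 ≡ 306 (mod 307), giving x = 3.

3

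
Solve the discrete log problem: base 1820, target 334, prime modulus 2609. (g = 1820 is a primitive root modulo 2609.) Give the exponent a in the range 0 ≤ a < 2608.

Baby-step giant-step with m = ceil(sqrt(2608)) = 52.
Baby table (1820^j mod 2609 for j=0..51):
  0:1  1:1820  2:1579  3:1271  4:1646  5:588  6:470  7:2257
  8:1174  9:2518  10:1356  11:2415  12:1744  13:1536  14:1281  15:1583
  16:724  17:135  18:454  19:1836  20:2000  21:445  22:1110  23:834
  24:2051  25:1950  26:760  27:430  28:2509  29:630  30:1249  31:741
  32:2376  33:1207  34:2571  35:1283  36:5  37:1273  38:68  39:1137
  40:403  41:331  42:2350  43:849  44:652  45:2154  46:1562  47:1639
  48:893  49:2462  50:1187  51:88
Giant step factor: 1820^(-52) ≡ 80 (mod 2609).
Scan 334·80^i mod 2609 for i = 0, 1, …:
  i=0: 334   i=1: 630
Match at i=1, j=29: a = 1·52 + 29 = 81.

81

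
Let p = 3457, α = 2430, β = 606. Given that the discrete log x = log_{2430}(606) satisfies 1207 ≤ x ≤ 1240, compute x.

1212

Compute 2430^1207 mod 3457 = 260, then multiply by 2430 repeatedly:
  2430^1207=260  2430^1208=2626  2430^1209=3015  2430^1210=1067  2430^1211=60
  2430^1212=606
Found 606 at exponent 1212.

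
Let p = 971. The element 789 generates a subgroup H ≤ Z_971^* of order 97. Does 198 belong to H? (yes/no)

198 ∈ ⟨789⟩ iff 198^97 ≡ 1 (mod 971), since |⟨789⟩| = 97.
198^97 mod 971 = 1.
Since 1 = 1, 198 lies in the subgroup.

yes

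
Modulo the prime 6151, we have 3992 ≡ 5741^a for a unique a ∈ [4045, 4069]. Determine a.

Compute 5741^4045 mod 6151 = 3129, then multiply by 5741 repeatedly:
  5741^4045=3129  5741^4046=2669  5741^4047=588  5741^4048=4960  5741^4049=2381
  5741^4050=1799  5741^4051=530  5741^4052=4136  5741^4053=1916  5741^4054=1768
  5741^4055=938  5741^4056=2933  5741^4057=3066  5741^4058=3895  5741^4059=2310
  5741^4060=154  5741^4061=4521  5741^4062=3992
Found 3992 at exponent 4062.

4062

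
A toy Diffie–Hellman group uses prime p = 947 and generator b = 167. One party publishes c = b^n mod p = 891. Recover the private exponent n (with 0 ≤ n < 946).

Baby-step giant-step with m = ceil(sqrt(946)) = 31.
Baby table (167^j mod 947 for j=0..30):
  0:1  1:167  2:426  3:117  4:599  5:598  6:431  7:5
  8:835  9:236  10:585  11:154  12:149  13:261  14:25  15:387
  16:233  17:84  18:770  19:745  20:358  21:125  22:41  23:218
  24:420  25:62  26:884  27:843  28:625  29:205  30:143
Giant step factor: 167^(-31) ≡ 639 (mod 947).
Scan 891·639^i mod 947 for i = 0, 1, …:
  i=0: 891   i=1: 202   i=2: 286   i=3: 930
  i=4: 501   i=5: 53   i=6: 722   i=7: 169
  i=8: 33   i=9: 253     …   i=15: 357
  i=16: 843
Match at i=16, j=27: n = 16·31 + 27 = 523.

523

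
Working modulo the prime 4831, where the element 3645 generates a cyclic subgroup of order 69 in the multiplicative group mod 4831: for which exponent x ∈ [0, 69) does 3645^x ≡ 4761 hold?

23

Successive powers of 3645 modulo 4831:
  3645^0=1  3645^1=3645  3645^2=775  3645^3=3571  3645^4=1581  3645^5=4193
  3645^6=3032  3645^7=3143  3645^8=1934  3645^9=1001  3645^10=1240  3645^11=2815
  3645^12=4462  3645^13=2844  3645^14=3885  3645^15=1164  3645^16=1162  3645^17=3534
  3645^18=1984  3645^19=4504  3645^20=1342  3645^21=2618  3645^22=1385  3645^23=4761
So 3645^23 ≡ 4761 (mod 4831), giving x = 23.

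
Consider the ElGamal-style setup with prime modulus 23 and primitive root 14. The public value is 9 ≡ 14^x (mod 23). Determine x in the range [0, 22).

12

Successive powers of 14 modulo 23:
  14^0=1  14^1=14  14^2=12  14^3=7  14^4=6  14^5=15
  14^6=3  14^7=19  14^8=13  14^9=21  14^10=18  14^11=22
  14^12=9
So 14^12 ≡ 9 (mod 23), giving x = 12.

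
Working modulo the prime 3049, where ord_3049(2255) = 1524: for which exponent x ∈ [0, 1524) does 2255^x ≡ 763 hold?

577

Baby-step giant-step with m = ceil(sqrt(1524)) = 40.
Baby table (2255^j mod 3049 for j=0..39):
  0:1  1:2255  2:2342  3:342  4:2862  5:2126  6:1102  7:75
  8:1430  9:1857  10:1258  11:1220  12:902  13:327  14:2576  15:535
  16:2070  17:2880  18:30  19:572  20:133  21:1113  22:488  23:2800
  24:2570  25:2250  26:214  27:828  28:1152  29:12  30:2668  31:663
  32:1055  33:805  34:1120  35:1028  36:900  37:1915  38:941  39:2900
Giant step factor: 2255^(-40) ≡ 2414 (mod 3049).
Scan 763·2414^i mod 3049 for i = 0, 1, …:
  i=0: 763   i=1: 286   i=2: 1330   i=3: 23
  i=4: 640   i=5: 2166   i=6: 2738   i=7: 2349
  i=8: 2395   i=9: 626     …   i=13: 1628
  i=14: 2880
Match at i=14, j=17: x = 14·40 + 17 = 577.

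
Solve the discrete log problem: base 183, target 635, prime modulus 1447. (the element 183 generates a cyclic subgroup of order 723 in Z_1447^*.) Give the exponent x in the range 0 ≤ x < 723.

519

Baby-step giant-step with m = ceil(sqrt(723)) = 27.
Baby table (183^j mod 1447 for j=0..26):
  0:1  1:183  2:208  3:442  4:1301  5:775  6:19  7:583
  8:1058  9:1163  10:120  11:255  12:361  13:948  14:1291  15:392
  16:833  17:504  18:1071  19:648  20:1377  21:213  22:1357  23:894
  24:91  25:736  26:117
Giant step factor: 183^(-27) ≡ 566 (mod 1447).
Scan 635·566^i mod 1447 for i = 0, 1, …:
  i=0: 635   i=1: 554   i=2: 1012   i=3: 1227
  i=4: 1369   i=5: 709   i=6: 475   i=7: 1155
  i=8: 1133   i=9: 257     …   i=18: 202
  i=19: 19
Match at i=19, j=6: x = 19·27 + 6 = 519.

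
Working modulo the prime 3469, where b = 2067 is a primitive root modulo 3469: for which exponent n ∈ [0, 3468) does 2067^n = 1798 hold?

Baby-step giant-step with m = ceil(sqrt(3468)) = 59.
Baby table (2067^j mod 3469 for j=0..58):
  0:1  1:2067  2:2150  3:261  4:1792  5:2641  6:2210  7:2866
  8:2439  9:956  10:2191  11:1752  12:3217  13:2935  14:2833  15:139
  16:2855  17:516  18:1589  19:2789  20:2854  21:1918  22:2908  23:2528
  24:1062  25:2746  26:698  27:3131  28:2092  29:1790  30:1976  31:1379
  32:2344  33:2324  34:2612  35:1240  36:2958  37:1808  38:1023  39:1920
  40:104  41:3359  42:1584  43:2861  44:2511  45:613  46:886  47:3199
  48:419  49:2292  50:2379  51:1820  52:1544  53:3437  54:3236  55:580
  56:2055  57:1629  58:2213
Giant step factor: 2067^(-59) ≡ 2405 (mod 3469).
Scan 1798·2405^i mod 3469 for i = 0, 1, …:
  i=0: 1798   i=1: 1816   i=2: 9   i=3: 831
  i=4: 411   i=5: 3259   i=6: 1424   i=7: 817
  i=8: 1431   i=9: 307     …   i=19: 151
  i=20: 2379
Match at i=20, j=50: n = 20·59 + 50 = 1230.

1230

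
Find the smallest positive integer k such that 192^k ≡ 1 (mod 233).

The order of 192 must divide p − 1 = 232 = 2^3 · 29.
Divisors: 1, 2, 4, 8, 29, 58, 116, 232.
Check each in increasing order: 192^1 ≡ 192;  192^2 ≡ 50;  192^4 ≡ 170;  192^8 ≡ 8;  192^29 ≡ 221;  192^58 ≡ 144;  192^116 ≡ 232;  192^232 ≡ 1.
Smallest exponent giving 1 is 232.

232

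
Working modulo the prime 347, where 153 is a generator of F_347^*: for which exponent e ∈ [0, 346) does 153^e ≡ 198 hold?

Successive powers of 153 modulo 347:
  153^0=1  153^1=153  153^2=160  153^3=190  153^4=269  153^5=211
  153^6=12  153^7=101  153^8=185  153^9=198
So 153^9 ≡ 198 (mod 347), giving e = 9.

9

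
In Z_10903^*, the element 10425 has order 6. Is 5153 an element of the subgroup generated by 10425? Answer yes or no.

no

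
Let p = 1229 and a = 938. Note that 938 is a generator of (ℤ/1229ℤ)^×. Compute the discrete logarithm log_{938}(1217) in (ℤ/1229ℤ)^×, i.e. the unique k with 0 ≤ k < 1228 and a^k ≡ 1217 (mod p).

381

Baby-step giant-step with m = ceil(sqrt(1228)) = 36.
Baby table (938^j mod 1229 for j=0..35):
  0:1  1:938  2:1109  3:508  4:881  5:490  6:1203  7:192
  8:662  9:311  10:445  11:779  12:676  13:1153  14:1223  15:517
  16:720  17:639  18:859  19:747  20:156  21:77  22:944  23:592
  24:1017  25:242  26:860  27:456  28:36  29:585  30:596  31:1082
  32:991  33:434  34:293  35:767
Giant step factor: 938^(-36) ≡ 626 (mod 1229).
Scan 1217·626^i mod 1229 for i = 0, 1, …:
  i=0: 1217   i=1: 1091   i=2: 871   i=3: 799
  i=4: 1200   i=5: 281   i=6: 159   i=7: 1214
  i=8: 442   i=9: 167   i=10: 77
Match at i=10, j=21: k = 10·36 + 21 = 381.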